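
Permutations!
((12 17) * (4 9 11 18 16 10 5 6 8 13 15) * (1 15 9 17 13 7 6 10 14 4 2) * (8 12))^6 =[0, 1, 2, 3, 13, 5, 16, 18, 11, 17, 10, 8, 14, 4, 12, 15, 6, 9, 7] =(4 13)(6 16)(7 18)(8 11)(9 17)(12 14)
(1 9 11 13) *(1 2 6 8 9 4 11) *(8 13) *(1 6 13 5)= (1 4 11 8 9 6 5)(2 13)= [0, 4, 13, 3, 11, 1, 5, 7, 9, 6, 10, 8, 12, 2]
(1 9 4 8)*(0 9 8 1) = [9, 8, 2, 3, 1, 5, 6, 7, 0, 4] = (0 9 4 1 8)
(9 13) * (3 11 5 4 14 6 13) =[0, 1, 2, 11, 14, 4, 13, 7, 8, 3, 10, 5, 12, 9, 6] =(3 11 5 4 14 6 13 9)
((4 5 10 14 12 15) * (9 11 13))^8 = (4 10 12)(5 14 15)(9 13 11) = [0, 1, 2, 3, 10, 14, 6, 7, 8, 13, 12, 9, 4, 11, 15, 5]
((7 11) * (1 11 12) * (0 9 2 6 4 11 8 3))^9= (0 8 12 11 6 9 3 1 7 4 2)= [8, 7, 0, 1, 2, 5, 9, 4, 12, 3, 10, 6, 11]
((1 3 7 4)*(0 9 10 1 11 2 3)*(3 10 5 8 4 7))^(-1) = (0 1 10 2 11 4 8 5 9) = [1, 10, 11, 3, 8, 9, 6, 7, 5, 0, 2, 4]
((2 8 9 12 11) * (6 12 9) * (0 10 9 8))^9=[10, 1, 0, 3, 4, 5, 12, 7, 6, 8, 9, 2, 11]=(0 10 9 8 6 12 11 2)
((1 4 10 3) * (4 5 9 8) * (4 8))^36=(10)=[0, 1, 2, 3, 4, 5, 6, 7, 8, 9, 10]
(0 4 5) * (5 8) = (0 4 8 5) = [4, 1, 2, 3, 8, 0, 6, 7, 5]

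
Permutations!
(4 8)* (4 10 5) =(4 8 10 5) =[0, 1, 2, 3, 8, 4, 6, 7, 10, 9, 5]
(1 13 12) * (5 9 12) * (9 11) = (1 13 5 11 9 12) = [0, 13, 2, 3, 4, 11, 6, 7, 8, 12, 10, 9, 1, 5]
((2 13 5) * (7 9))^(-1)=(2 5 13)(7 9)=[0, 1, 5, 3, 4, 13, 6, 9, 8, 7, 10, 11, 12, 2]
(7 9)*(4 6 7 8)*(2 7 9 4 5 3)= (2 7 4 6 9 8 5 3)= [0, 1, 7, 2, 6, 3, 9, 4, 5, 8]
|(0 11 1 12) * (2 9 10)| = 12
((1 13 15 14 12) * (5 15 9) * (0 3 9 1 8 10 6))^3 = (0 5 12 6 9 14 10 3 15 8)(1 13) = [5, 13, 2, 15, 4, 12, 9, 7, 0, 14, 3, 11, 6, 1, 10, 8]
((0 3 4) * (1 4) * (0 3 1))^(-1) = [3, 0, 2, 4, 1] = (0 3 4 1)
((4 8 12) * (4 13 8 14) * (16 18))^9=(4 14)(16 18)=[0, 1, 2, 3, 14, 5, 6, 7, 8, 9, 10, 11, 12, 13, 4, 15, 18, 17, 16]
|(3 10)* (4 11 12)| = |(3 10)(4 11 12)| = 6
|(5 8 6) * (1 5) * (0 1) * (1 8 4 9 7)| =15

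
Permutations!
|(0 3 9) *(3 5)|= |(0 5 3 9)|= 4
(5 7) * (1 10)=(1 10)(5 7)=[0, 10, 2, 3, 4, 7, 6, 5, 8, 9, 1]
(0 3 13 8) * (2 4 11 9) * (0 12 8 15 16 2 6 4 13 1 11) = (0 3 1 11 9 6 4)(2 13 15 16)(8 12) = [3, 11, 13, 1, 0, 5, 4, 7, 12, 6, 10, 9, 8, 15, 14, 16, 2]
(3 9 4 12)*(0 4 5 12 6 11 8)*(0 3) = (0 4 6 11 8 3 9 5 12) = [4, 1, 2, 9, 6, 12, 11, 7, 3, 5, 10, 8, 0]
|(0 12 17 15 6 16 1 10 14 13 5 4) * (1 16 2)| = 12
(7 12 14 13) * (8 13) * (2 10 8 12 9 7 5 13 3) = [0, 1, 10, 2, 4, 13, 6, 9, 3, 7, 8, 11, 14, 5, 12] = (2 10 8 3)(5 13)(7 9)(12 14)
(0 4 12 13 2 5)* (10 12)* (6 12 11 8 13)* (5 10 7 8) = (0 4 7 8 13 2 10 11 5)(6 12) = [4, 1, 10, 3, 7, 0, 12, 8, 13, 9, 11, 5, 6, 2]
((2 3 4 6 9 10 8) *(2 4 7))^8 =(2 7 3)(4 10 6 8 9) =[0, 1, 7, 2, 10, 5, 8, 3, 9, 4, 6]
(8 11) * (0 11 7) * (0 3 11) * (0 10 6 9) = [10, 1, 2, 11, 4, 5, 9, 3, 7, 0, 6, 8] = (0 10 6 9)(3 11 8 7)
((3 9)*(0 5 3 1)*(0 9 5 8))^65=(0 8)(1 9)(3 5)=[8, 9, 2, 5, 4, 3, 6, 7, 0, 1]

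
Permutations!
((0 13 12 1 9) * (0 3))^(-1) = (0 3 9 1 12 13) = [3, 12, 2, 9, 4, 5, 6, 7, 8, 1, 10, 11, 13, 0]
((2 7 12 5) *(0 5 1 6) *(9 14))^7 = (9 14) = [0, 1, 2, 3, 4, 5, 6, 7, 8, 14, 10, 11, 12, 13, 9]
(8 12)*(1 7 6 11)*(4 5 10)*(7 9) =(1 9 7 6 11)(4 5 10)(8 12) =[0, 9, 2, 3, 5, 10, 11, 6, 12, 7, 4, 1, 8]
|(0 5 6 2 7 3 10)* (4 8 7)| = |(0 5 6 2 4 8 7 3 10)| = 9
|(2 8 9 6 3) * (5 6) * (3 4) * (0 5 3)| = |(0 5 6 4)(2 8 9 3)| = 4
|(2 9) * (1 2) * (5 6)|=6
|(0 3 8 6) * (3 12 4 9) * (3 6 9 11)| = |(0 12 4 11 3 8 9 6)| = 8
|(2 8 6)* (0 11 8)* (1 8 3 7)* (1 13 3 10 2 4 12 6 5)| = |(0 11 10 2)(1 8 5)(3 7 13)(4 12 6)| = 12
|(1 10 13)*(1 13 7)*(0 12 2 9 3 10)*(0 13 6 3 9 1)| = |(0 12 2 1 13 6 3 10 7)| = 9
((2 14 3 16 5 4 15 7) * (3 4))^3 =(16)(2 15 14 7 4) =[0, 1, 15, 3, 2, 5, 6, 4, 8, 9, 10, 11, 12, 13, 7, 14, 16]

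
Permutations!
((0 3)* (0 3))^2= (3)= [0, 1, 2, 3]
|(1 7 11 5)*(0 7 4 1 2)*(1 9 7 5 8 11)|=|(0 5 2)(1 4 9 7)(8 11)|=12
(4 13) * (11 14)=[0, 1, 2, 3, 13, 5, 6, 7, 8, 9, 10, 14, 12, 4, 11]=(4 13)(11 14)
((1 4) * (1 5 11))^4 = (11) = [0, 1, 2, 3, 4, 5, 6, 7, 8, 9, 10, 11]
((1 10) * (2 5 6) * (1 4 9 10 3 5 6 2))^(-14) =[0, 3, 6, 5, 9, 2, 1, 7, 8, 10, 4] =(1 3 5 2 6)(4 9 10)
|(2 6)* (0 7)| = |(0 7)(2 6)| = 2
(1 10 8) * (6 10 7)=(1 7 6 10 8)=[0, 7, 2, 3, 4, 5, 10, 6, 1, 9, 8]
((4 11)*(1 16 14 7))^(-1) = [0, 7, 2, 3, 11, 5, 6, 14, 8, 9, 10, 4, 12, 13, 16, 15, 1] = (1 7 14 16)(4 11)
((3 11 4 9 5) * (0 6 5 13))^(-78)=(0 5 11 9)(3 4 13 6)=[5, 1, 2, 4, 13, 11, 3, 7, 8, 0, 10, 9, 12, 6]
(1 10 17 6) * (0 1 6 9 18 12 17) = (0 1 10)(9 18 12 17) = [1, 10, 2, 3, 4, 5, 6, 7, 8, 18, 0, 11, 17, 13, 14, 15, 16, 9, 12]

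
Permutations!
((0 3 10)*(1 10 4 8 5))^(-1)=(0 10 1 5 8 4 3)=[10, 5, 2, 0, 3, 8, 6, 7, 4, 9, 1]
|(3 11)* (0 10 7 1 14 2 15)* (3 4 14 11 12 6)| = 9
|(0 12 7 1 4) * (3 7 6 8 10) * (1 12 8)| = |(0 8 10 3 7 12 6 1 4)| = 9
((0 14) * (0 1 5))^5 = [14, 5, 2, 3, 4, 0, 6, 7, 8, 9, 10, 11, 12, 13, 1] = (0 14 1 5)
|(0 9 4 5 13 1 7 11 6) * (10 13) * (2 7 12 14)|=13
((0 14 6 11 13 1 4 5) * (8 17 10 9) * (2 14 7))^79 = (0 5 4 1 13 11 6 14 2 7)(8 9 10 17) = [5, 13, 7, 3, 1, 4, 14, 0, 9, 10, 17, 6, 12, 11, 2, 15, 16, 8]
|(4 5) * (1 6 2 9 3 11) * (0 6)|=14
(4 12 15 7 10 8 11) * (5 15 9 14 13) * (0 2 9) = (0 2 9 14 13 5 15 7 10 8 11 4 12) = [2, 1, 9, 3, 12, 15, 6, 10, 11, 14, 8, 4, 0, 5, 13, 7]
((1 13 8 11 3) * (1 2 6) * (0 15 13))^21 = (0 8 2)(1 13 3)(6 15 11) = [8, 13, 0, 1, 4, 5, 15, 7, 2, 9, 10, 6, 12, 3, 14, 11]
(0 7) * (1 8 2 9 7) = [1, 8, 9, 3, 4, 5, 6, 0, 2, 7] = (0 1 8 2 9 7)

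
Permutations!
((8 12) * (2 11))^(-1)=(2 11)(8 12)=[0, 1, 11, 3, 4, 5, 6, 7, 12, 9, 10, 2, 8]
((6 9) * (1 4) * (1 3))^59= (1 3 4)(6 9)= [0, 3, 2, 4, 1, 5, 9, 7, 8, 6]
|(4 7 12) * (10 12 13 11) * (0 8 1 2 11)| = 10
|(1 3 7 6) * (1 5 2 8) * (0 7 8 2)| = |(0 7 6 5)(1 3 8)| = 12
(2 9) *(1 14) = (1 14)(2 9) = [0, 14, 9, 3, 4, 5, 6, 7, 8, 2, 10, 11, 12, 13, 1]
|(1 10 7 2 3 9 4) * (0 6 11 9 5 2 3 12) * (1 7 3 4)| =10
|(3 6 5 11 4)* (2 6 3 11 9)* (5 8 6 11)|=|(2 11 4 5 9)(6 8)|=10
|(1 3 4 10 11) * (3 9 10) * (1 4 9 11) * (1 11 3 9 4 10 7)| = |(1 3 4 9 7)(10 11)| = 10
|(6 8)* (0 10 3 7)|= 4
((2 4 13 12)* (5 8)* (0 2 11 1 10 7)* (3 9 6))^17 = [7, 11, 0, 6, 2, 8, 9, 10, 5, 3, 1, 12, 13, 4] = (0 7 10 1 11 12 13 4 2)(3 6 9)(5 8)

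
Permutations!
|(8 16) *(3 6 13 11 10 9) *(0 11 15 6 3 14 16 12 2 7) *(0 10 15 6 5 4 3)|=|(0 11 15 5 4 3)(2 7 10 9 14 16 8 12)(6 13)|=24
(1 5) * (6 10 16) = (1 5)(6 10 16) = [0, 5, 2, 3, 4, 1, 10, 7, 8, 9, 16, 11, 12, 13, 14, 15, 6]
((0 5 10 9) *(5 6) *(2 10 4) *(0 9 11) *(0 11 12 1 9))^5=(0 10 6 12 5 1 4 9 2)=[10, 4, 0, 3, 9, 1, 12, 7, 8, 2, 6, 11, 5]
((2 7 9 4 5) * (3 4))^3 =[0, 1, 3, 2, 7, 9, 6, 4, 8, 5] =(2 3)(4 7)(5 9)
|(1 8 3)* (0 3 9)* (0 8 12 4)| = |(0 3 1 12 4)(8 9)| = 10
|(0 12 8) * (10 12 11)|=|(0 11 10 12 8)|=5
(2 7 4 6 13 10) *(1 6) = (1 6 13 10 2 7 4) = [0, 6, 7, 3, 1, 5, 13, 4, 8, 9, 2, 11, 12, 10]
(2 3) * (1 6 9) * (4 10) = (1 6 9)(2 3)(4 10) = [0, 6, 3, 2, 10, 5, 9, 7, 8, 1, 4]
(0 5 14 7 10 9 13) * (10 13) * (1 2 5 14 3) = (0 14 7 13)(1 2 5 3)(9 10) = [14, 2, 5, 1, 4, 3, 6, 13, 8, 10, 9, 11, 12, 0, 7]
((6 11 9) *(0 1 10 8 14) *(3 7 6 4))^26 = (0 1 10 8 14)(3 6 9)(4 7 11) = [1, 10, 2, 6, 7, 5, 9, 11, 14, 3, 8, 4, 12, 13, 0]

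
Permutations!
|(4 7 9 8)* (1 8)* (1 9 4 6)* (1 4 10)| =|(1 8 6 4 7 10)| =6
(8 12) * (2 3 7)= (2 3 7)(8 12)= [0, 1, 3, 7, 4, 5, 6, 2, 12, 9, 10, 11, 8]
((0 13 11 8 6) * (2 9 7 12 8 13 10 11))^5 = (0 9)(2 6)(7 10)(8 13)(11 12) = [9, 1, 6, 3, 4, 5, 2, 10, 13, 0, 7, 12, 11, 8]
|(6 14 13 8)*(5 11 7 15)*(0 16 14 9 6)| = 20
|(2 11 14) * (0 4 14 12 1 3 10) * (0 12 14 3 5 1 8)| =6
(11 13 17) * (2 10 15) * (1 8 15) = (1 8 15 2 10)(11 13 17) = [0, 8, 10, 3, 4, 5, 6, 7, 15, 9, 1, 13, 12, 17, 14, 2, 16, 11]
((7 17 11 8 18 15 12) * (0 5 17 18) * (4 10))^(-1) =[8, 1, 2, 3, 10, 0, 6, 12, 11, 9, 4, 17, 15, 13, 14, 18, 16, 5, 7] =(0 8 11 17 5)(4 10)(7 12 15 18)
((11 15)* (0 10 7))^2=(15)(0 7 10)=[7, 1, 2, 3, 4, 5, 6, 10, 8, 9, 0, 11, 12, 13, 14, 15]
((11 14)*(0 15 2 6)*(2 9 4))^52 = (0 2 9)(4 15 6) = [2, 1, 9, 3, 15, 5, 4, 7, 8, 0, 10, 11, 12, 13, 14, 6]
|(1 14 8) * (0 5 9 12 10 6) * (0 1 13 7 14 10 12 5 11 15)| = |(0 11 15)(1 10 6)(5 9)(7 14 8 13)| = 12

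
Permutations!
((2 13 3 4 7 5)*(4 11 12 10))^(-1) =(2 5 7 4 10 12 11 3 13) =[0, 1, 5, 13, 10, 7, 6, 4, 8, 9, 12, 3, 11, 2]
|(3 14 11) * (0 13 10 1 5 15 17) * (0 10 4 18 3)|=|(0 13 4 18 3 14 11)(1 5 15 17 10)|=35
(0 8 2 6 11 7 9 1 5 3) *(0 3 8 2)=(0 2 6 11 7 9 1 5 8)=[2, 5, 6, 3, 4, 8, 11, 9, 0, 1, 10, 7]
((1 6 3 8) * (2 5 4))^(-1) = (1 8 3 6)(2 4 5) = [0, 8, 4, 6, 5, 2, 1, 7, 3]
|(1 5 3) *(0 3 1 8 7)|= |(0 3 8 7)(1 5)|= 4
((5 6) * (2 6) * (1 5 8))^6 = [0, 5, 6, 3, 4, 2, 8, 7, 1] = (1 5 2 6 8)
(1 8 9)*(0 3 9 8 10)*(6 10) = [3, 6, 2, 9, 4, 5, 10, 7, 8, 1, 0] = (0 3 9 1 6 10)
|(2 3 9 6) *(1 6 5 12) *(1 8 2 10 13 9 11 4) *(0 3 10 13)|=|(0 3 11 4 1 6 13 9 5 12 8 2 10)|=13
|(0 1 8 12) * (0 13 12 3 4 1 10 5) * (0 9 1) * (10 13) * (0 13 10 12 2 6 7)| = 12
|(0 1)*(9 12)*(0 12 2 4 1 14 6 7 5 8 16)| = |(0 14 6 7 5 8 16)(1 12 9 2 4)| = 35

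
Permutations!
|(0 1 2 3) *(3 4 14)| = |(0 1 2 4 14 3)| = 6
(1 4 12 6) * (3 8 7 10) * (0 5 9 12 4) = (0 5 9 12 6 1)(3 8 7 10) = [5, 0, 2, 8, 4, 9, 1, 10, 7, 12, 3, 11, 6]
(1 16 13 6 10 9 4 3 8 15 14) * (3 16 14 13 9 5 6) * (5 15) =(1 14)(3 8 5 6 10 15 13)(4 16 9) =[0, 14, 2, 8, 16, 6, 10, 7, 5, 4, 15, 11, 12, 3, 1, 13, 9]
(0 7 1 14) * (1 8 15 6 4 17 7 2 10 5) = (0 2 10 5 1 14)(4 17 7 8 15 6) = [2, 14, 10, 3, 17, 1, 4, 8, 15, 9, 5, 11, 12, 13, 0, 6, 16, 7]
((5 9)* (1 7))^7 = (1 7)(5 9) = [0, 7, 2, 3, 4, 9, 6, 1, 8, 5]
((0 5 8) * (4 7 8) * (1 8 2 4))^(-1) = (0 8 1 5)(2 7 4) = [8, 5, 7, 3, 2, 0, 6, 4, 1]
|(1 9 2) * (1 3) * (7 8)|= |(1 9 2 3)(7 8)|= 4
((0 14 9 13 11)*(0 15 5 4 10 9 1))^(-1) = (0 1 14)(4 5 15 11 13 9 10) = [1, 14, 2, 3, 5, 15, 6, 7, 8, 10, 4, 13, 12, 9, 0, 11]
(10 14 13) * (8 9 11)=(8 9 11)(10 14 13)=[0, 1, 2, 3, 4, 5, 6, 7, 9, 11, 14, 8, 12, 10, 13]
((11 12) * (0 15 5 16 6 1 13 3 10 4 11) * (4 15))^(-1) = (0 12 11 4)(1 6 16 5 15 10 3 13) = [12, 6, 2, 13, 0, 15, 16, 7, 8, 9, 3, 4, 11, 1, 14, 10, 5]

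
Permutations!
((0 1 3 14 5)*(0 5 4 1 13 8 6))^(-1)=(0 6 8 13)(1 4 14 3)=[6, 4, 2, 1, 14, 5, 8, 7, 13, 9, 10, 11, 12, 0, 3]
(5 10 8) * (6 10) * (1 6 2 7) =(1 6 10 8 5 2 7) =[0, 6, 7, 3, 4, 2, 10, 1, 5, 9, 8]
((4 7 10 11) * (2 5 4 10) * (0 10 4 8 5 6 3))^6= (0 6 7 11)(2 4 10 3)= [6, 1, 4, 2, 10, 5, 7, 11, 8, 9, 3, 0]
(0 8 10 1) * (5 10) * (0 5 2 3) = (0 8 2 3)(1 5 10) = [8, 5, 3, 0, 4, 10, 6, 7, 2, 9, 1]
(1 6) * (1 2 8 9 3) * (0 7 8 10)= (0 7 8 9 3 1 6 2 10)= [7, 6, 10, 1, 4, 5, 2, 8, 9, 3, 0]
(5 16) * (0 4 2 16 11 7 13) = (0 4 2 16 5 11 7 13) = [4, 1, 16, 3, 2, 11, 6, 13, 8, 9, 10, 7, 12, 0, 14, 15, 5]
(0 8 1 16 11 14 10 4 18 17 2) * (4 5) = [8, 16, 0, 3, 18, 4, 6, 7, 1, 9, 5, 14, 12, 13, 10, 15, 11, 2, 17] = (0 8 1 16 11 14 10 5 4 18 17 2)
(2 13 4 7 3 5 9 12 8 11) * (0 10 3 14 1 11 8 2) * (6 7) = (0 10 3 5 9 12 2 13 4 6 7 14 1 11) = [10, 11, 13, 5, 6, 9, 7, 14, 8, 12, 3, 0, 2, 4, 1]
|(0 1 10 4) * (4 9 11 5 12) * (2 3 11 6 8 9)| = |(0 1 10 2 3 11 5 12 4)(6 8 9)| = 9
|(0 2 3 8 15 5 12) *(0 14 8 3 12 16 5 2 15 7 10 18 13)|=|(0 15 2 12 14 8 7 10 18 13)(5 16)|=10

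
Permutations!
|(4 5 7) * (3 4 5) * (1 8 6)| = 6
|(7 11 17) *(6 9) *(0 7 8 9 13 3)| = |(0 7 11 17 8 9 6 13 3)| = 9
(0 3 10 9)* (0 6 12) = (0 3 10 9 6 12) = [3, 1, 2, 10, 4, 5, 12, 7, 8, 6, 9, 11, 0]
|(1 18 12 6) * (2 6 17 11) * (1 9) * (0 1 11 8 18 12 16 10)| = |(0 1 12 17 8 18 16 10)(2 6 9 11)| = 8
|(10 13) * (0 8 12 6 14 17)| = 6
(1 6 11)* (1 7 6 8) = (1 8)(6 11 7) = [0, 8, 2, 3, 4, 5, 11, 6, 1, 9, 10, 7]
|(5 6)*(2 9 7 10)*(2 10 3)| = 4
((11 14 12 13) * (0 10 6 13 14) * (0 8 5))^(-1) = (0 5 8 11 13 6 10)(12 14) = [5, 1, 2, 3, 4, 8, 10, 7, 11, 9, 0, 13, 14, 6, 12]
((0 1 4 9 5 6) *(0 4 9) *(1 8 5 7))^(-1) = (0 4 6 5 8)(1 7 9) = [4, 7, 2, 3, 6, 8, 5, 9, 0, 1]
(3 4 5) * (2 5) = [0, 1, 5, 4, 2, 3] = (2 5 3 4)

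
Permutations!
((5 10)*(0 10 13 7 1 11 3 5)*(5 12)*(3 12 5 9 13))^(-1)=(0 10)(1 7 13 9 12 11)(3 5)=[10, 7, 2, 5, 4, 3, 6, 13, 8, 12, 0, 1, 11, 9]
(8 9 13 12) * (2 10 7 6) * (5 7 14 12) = (2 10 14 12 8 9 13 5 7 6) = [0, 1, 10, 3, 4, 7, 2, 6, 9, 13, 14, 11, 8, 5, 12]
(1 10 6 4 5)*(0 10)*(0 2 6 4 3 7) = (0 10 4 5 1 2 6 3 7) = [10, 2, 6, 7, 5, 1, 3, 0, 8, 9, 4]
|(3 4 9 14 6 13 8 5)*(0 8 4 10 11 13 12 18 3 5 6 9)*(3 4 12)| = |(0 8 6 3 10 11 13 12 18 4)(9 14)| = 10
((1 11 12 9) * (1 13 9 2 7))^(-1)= (1 7 2 12 11)(9 13)= [0, 7, 12, 3, 4, 5, 6, 2, 8, 13, 10, 1, 11, 9]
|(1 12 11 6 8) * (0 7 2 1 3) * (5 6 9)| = 11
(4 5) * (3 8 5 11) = (3 8 5 4 11) = [0, 1, 2, 8, 11, 4, 6, 7, 5, 9, 10, 3]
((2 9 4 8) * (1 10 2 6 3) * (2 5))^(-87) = (1 2 8)(3 5 4)(6 10 9) = [0, 2, 8, 5, 3, 4, 10, 7, 1, 6, 9]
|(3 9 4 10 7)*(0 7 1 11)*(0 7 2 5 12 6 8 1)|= |(0 2 5 12 6 8 1 11 7 3 9 4 10)|= 13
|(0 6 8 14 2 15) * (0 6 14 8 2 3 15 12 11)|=|(0 14 3 15 6 2 12 11)|=8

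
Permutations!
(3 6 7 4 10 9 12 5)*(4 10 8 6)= (3 4 8 6 7 10 9 12 5)= [0, 1, 2, 4, 8, 3, 7, 10, 6, 12, 9, 11, 5]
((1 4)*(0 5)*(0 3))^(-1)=(0 3 5)(1 4)=[3, 4, 2, 5, 1, 0]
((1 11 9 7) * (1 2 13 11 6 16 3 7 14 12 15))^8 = (1 9 7)(2 6 14)(3 15 11)(12 13 16) = [0, 9, 6, 15, 4, 5, 14, 1, 8, 7, 10, 3, 13, 16, 2, 11, 12]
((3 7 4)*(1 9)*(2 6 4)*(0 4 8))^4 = (9)(0 2 4 6 3 8 7) = [2, 1, 4, 8, 6, 5, 3, 0, 7, 9]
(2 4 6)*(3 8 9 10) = (2 4 6)(3 8 9 10) = [0, 1, 4, 8, 6, 5, 2, 7, 9, 10, 3]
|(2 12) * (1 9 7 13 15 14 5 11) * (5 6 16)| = 10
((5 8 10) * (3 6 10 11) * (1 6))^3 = (1 5 3 10 11 6 8) = [0, 5, 2, 10, 4, 3, 8, 7, 1, 9, 11, 6]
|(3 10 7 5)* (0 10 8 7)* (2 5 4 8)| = |(0 10)(2 5 3)(4 8 7)| = 6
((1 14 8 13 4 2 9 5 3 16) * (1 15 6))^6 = (1 9)(2 6)(3 8)(4 15)(5 14)(13 16) = [0, 9, 6, 8, 15, 14, 2, 7, 3, 1, 10, 11, 12, 16, 5, 4, 13]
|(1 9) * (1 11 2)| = 4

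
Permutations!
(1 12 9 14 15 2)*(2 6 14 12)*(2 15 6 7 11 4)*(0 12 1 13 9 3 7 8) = (0 12 3 7 11 4 2 13 9 1 15 8)(6 14) = [12, 15, 13, 7, 2, 5, 14, 11, 0, 1, 10, 4, 3, 9, 6, 8]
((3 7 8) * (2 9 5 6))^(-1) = (2 6 5 9)(3 8 7) = [0, 1, 6, 8, 4, 9, 5, 3, 7, 2]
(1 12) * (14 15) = (1 12)(14 15) = [0, 12, 2, 3, 4, 5, 6, 7, 8, 9, 10, 11, 1, 13, 15, 14]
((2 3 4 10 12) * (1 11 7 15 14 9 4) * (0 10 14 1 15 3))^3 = [2, 3, 12, 11, 4, 5, 6, 1, 8, 9, 0, 15, 10, 13, 14, 7] = (0 2 12 10)(1 3 11 15 7)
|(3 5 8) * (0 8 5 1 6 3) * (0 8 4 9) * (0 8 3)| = |(0 4 9 8 3 1 6)| = 7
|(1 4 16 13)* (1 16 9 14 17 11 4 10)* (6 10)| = 30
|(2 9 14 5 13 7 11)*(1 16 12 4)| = |(1 16 12 4)(2 9 14 5 13 7 11)| = 28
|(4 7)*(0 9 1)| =|(0 9 1)(4 7)| =6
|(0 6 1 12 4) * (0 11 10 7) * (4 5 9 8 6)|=30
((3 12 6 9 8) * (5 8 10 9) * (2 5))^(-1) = (2 6 12 3 8 5)(9 10) = [0, 1, 6, 8, 4, 2, 12, 7, 5, 10, 9, 11, 3]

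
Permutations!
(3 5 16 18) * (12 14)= (3 5 16 18)(12 14)= [0, 1, 2, 5, 4, 16, 6, 7, 8, 9, 10, 11, 14, 13, 12, 15, 18, 17, 3]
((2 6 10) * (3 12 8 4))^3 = (3 4 8 12) = [0, 1, 2, 4, 8, 5, 6, 7, 12, 9, 10, 11, 3]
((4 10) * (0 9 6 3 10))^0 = (10) = [0, 1, 2, 3, 4, 5, 6, 7, 8, 9, 10]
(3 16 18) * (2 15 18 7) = (2 15 18 3 16 7) = [0, 1, 15, 16, 4, 5, 6, 2, 8, 9, 10, 11, 12, 13, 14, 18, 7, 17, 3]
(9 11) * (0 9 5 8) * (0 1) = (0 9 11 5 8 1) = [9, 0, 2, 3, 4, 8, 6, 7, 1, 11, 10, 5]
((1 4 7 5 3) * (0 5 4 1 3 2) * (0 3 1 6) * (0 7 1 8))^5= (8)(1 6 7 4)= [0, 6, 2, 3, 1, 5, 7, 4, 8]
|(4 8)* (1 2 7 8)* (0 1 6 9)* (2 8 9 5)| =|(0 1 8 4 6 5 2 7 9)| =9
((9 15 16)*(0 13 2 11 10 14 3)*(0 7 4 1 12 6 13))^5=(1 11 4 2 7 13 3 6 14 12 10)(9 16 15)=[0, 11, 7, 6, 2, 5, 14, 13, 8, 16, 1, 4, 10, 3, 12, 9, 15]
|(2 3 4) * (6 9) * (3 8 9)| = 6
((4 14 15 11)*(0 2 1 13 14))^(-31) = (0 2 1 13 14 15 11 4) = [2, 13, 1, 3, 0, 5, 6, 7, 8, 9, 10, 4, 12, 14, 15, 11]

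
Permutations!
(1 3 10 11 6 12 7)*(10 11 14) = (1 3 11 6 12 7)(10 14) = [0, 3, 2, 11, 4, 5, 12, 1, 8, 9, 14, 6, 7, 13, 10]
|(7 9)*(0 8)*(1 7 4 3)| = |(0 8)(1 7 9 4 3)| = 10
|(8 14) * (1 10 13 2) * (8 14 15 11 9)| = 4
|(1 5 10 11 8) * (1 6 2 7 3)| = 9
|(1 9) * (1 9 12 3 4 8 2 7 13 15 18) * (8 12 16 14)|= 9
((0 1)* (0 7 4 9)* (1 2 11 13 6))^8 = (0 9 4 7 1 6 13 11 2) = [9, 6, 0, 3, 7, 5, 13, 1, 8, 4, 10, 2, 12, 11]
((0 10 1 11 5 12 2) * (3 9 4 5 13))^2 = (0 1 13 9 5 2 10 11 3 4 12) = [1, 13, 10, 4, 12, 2, 6, 7, 8, 5, 11, 3, 0, 9]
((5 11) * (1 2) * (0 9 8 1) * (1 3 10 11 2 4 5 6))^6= (0 6 9 1 8 4 3 5 10 2 11)= [6, 8, 11, 5, 3, 10, 9, 7, 4, 1, 2, 0]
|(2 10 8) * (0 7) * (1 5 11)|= |(0 7)(1 5 11)(2 10 8)|= 6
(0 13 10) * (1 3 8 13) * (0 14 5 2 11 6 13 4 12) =[1, 3, 11, 8, 12, 2, 13, 7, 4, 9, 14, 6, 0, 10, 5] =(0 1 3 8 4 12)(2 11 6 13 10 14 5)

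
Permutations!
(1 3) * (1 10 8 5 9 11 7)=(1 3 10 8 5 9 11 7)=[0, 3, 2, 10, 4, 9, 6, 1, 5, 11, 8, 7]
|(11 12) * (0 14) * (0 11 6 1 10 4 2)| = |(0 14 11 12 6 1 10 4 2)| = 9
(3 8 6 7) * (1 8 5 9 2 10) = (1 8 6 7 3 5 9 2 10) = [0, 8, 10, 5, 4, 9, 7, 3, 6, 2, 1]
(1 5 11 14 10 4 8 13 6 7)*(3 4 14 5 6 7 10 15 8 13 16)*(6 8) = (1 8 16 3 4 13 7)(5 11)(6 10 14 15) = [0, 8, 2, 4, 13, 11, 10, 1, 16, 9, 14, 5, 12, 7, 15, 6, 3]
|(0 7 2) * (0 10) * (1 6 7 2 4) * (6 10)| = |(0 2 6 7 4 1 10)| = 7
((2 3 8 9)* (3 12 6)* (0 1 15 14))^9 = [1, 15, 3, 2, 4, 5, 9, 7, 12, 6, 10, 11, 8, 13, 0, 14] = (0 1 15 14)(2 3)(6 9)(8 12)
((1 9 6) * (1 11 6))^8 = (11) = [0, 1, 2, 3, 4, 5, 6, 7, 8, 9, 10, 11]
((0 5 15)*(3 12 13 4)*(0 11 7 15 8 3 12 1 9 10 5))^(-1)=(1 3 8 5 10 9)(4 13 12)(7 11 15)=[0, 3, 2, 8, 13, 10, 6, 11, 5, 1, 9, 15, 4, 12, 14, 7]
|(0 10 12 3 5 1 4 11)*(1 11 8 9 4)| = |(0 10 12 3 5 11)(4 8 9)| = 6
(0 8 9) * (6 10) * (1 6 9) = (0 8 1 6 10 9) = [8, 6, 2, 3, 4, 5, 10, 7, 1, 0, 9]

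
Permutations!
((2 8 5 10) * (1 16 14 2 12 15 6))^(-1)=(1 6 15 12 10 5 8 2 14 16)=[0, 6, 14, 3, 4, 8, 15, 7, 2, 9, 5, 11, 10, 13, 16, 12, 1]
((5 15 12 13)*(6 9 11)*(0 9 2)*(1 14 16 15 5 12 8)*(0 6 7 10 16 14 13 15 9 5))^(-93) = (0 5)(1 12 8 13 15)(2 6)(7 16 11 10 9) = [5, 12, 6, 3, 4, 0, 2, 16, 13, 7, 9, 10, 8, 15, 14, 1, 11]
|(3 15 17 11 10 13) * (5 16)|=6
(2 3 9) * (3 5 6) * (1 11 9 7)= (1 11 9 2 5 6 3 7)= [0, 11, 5, 7, 4, 6, 3, 1, 8, 2, 10, 9]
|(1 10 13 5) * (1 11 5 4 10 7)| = 6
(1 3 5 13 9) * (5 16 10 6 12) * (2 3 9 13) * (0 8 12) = (0 8 12 5 2 3 16 10 6)(1 9) = [8, 9, 3, 16, 4, 2, 0, 7, 12, 1, 6, 11, 5, 13, 14, 15, 10]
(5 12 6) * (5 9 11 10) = (5 12 6 9 11 10) = [0, 1, 2, 3, 4, 12, 9, 7, 8, 11, 5, 10, 6]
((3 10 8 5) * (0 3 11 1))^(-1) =(0 1 11 5 8 10 3) =[1, 11, 2, 0, 4, 8, 6, 7, 10, 9, 3, 5]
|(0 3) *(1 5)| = 2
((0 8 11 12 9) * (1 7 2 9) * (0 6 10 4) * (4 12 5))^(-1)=(0 4 5 11 8)(1 12 10 6 9 2 7)=[4, 12, 7, 3, 5, 11, 9, 1, 0, 2, 6, 8, 10]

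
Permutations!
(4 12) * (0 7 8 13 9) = (0 7 8 13 9)(4 12) = [7, 1, 2, 3, 12, 5, 6, 8, 13, 0, 10, 11, 4, 9]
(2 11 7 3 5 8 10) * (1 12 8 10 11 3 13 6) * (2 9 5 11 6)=(1 12 8 6)(2 3 11 7 13)(5 10 9)=[0, 12, 3, 11, 4, 10, 1, 13, 6, 5, 9, 7, 8, 2]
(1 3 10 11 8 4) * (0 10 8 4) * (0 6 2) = [10, 3, 0, 8, 1, 5, 2, 7, 6, 9, 11, 4] = (0 10 11 4 1 3 8 6 2)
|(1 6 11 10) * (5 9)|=4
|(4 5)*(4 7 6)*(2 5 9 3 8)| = |(2 5 7 6 4 9 3 8)| = 8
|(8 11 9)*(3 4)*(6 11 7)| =10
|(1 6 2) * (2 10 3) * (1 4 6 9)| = |(1 9)(2 4 6 10 3)| = 10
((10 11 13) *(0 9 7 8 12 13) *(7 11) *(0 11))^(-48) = (7 12 10 8 13) = [0, 1, 2, 3, 4, 5, 6, 12, 13, 9, 8, 11, 10, 7]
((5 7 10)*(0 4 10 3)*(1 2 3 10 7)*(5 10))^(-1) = (10)(0 3 2 1 5 7 4) = [3, 5, 1, 2, 0, 7, 6, 4, 8, 9, 10]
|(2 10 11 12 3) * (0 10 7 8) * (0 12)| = 15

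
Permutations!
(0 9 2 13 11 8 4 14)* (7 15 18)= (0 9 2 13 11 8 4 14)(7 15 18)= [9, 1, 13, 3, 14, 5, 6, 15, 4, 2, 10, 8, 12, 11, 0, 18, 16, 17, 7]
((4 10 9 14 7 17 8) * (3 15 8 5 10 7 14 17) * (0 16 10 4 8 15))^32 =(0 5 16 4 10 7 9 3 17) =[5, 1, 2, 17, 10, 16, 6, 9, 8, 3, 7, 11, 12, 13, 14, 15, 4, 0]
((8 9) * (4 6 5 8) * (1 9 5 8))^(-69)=[0, 6, 2, 3, 5, 4, 1, 7, 9, 8]=(1 6)(4 5)(8 9)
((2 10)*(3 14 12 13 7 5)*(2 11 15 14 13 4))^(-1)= (2 4 12 14 15 11 10)(3 5 7 13)= [0, 1, 4, 5, 12, 7, 6, 13, 8, 9, 2, 10, 14, 3, 15, 11]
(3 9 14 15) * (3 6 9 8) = (3 8)(6 9 14 15) = [0, 1, 2, 8, 4, 5, 9, 7, 3, 14, 10, 11, 12, 13, 15, 6]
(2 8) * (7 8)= (2 7 8)= [0, 1, 7, 3, 4, 5, 6, 8, 2]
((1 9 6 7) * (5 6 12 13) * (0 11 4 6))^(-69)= (0 11 4 6 7 1 9 12 13 5)= [11, 9, 2, 3, 6, 0, 7, 1, 8, 12, 10, 4, 13, 5]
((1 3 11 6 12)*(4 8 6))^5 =(1 6 4 3 12 8 11) =[0, 6, 2, 12, 3, 5, 4, 7, 11, 9, 10, 1, 8]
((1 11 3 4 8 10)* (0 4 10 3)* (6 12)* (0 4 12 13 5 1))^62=(0 4 13 10 11 6 3 1 12 8 5)=[4, 12, 2, 1, 13, 0, 3, 7, 5, 9, 11, 6, 8, 10]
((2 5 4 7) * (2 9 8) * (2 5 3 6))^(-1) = (2 6 3)(4 5 8 9 7) = [0, 1, 6, 2, 5, 8, 3, 4, 9, 7]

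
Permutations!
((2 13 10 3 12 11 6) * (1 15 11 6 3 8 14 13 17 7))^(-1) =(1 7 17 2 6 12 3 11 15)(8 10 13 14) =[0, 7, 6, 11, 4, 5, 12, 17, 10, 9, 13, 15, 3, 14, 8, 1, 16, 2]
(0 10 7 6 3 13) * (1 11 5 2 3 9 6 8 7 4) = [10, 11, 3, 13, 1, 2, 9, 8, 7, 6, 4, 5, 12, 0] = (0 10 4 1 11 5 2 3 13)(6 9)(7 8)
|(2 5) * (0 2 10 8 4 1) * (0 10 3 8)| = 8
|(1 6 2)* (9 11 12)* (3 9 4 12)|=|(1 6 2)(3 9 11)(4 12)|=6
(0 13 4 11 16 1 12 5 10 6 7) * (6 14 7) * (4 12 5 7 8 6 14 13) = (0 4 11 16 1 5 10 13 12 7)(6 14 8) = [4, 5, 2, 3, 11, 10, 14, 0, 6, 9, 13, 16, 7, 12, 8, 15, 1]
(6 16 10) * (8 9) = (6 16 10)(8 9) = [0, 1, 2, 3, 4, 5, 16, 7, 9, 8, 6, 11, 12, 13, 14, 15, 10]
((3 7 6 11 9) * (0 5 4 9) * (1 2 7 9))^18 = [4, 7, 6, 3, 2, 1, 0, 11, 8, 9, 10, 5] = (0 4 2 6)(1 7 11 5)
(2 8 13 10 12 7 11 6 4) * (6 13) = [0, 1, 8, 3, 2, 5, 4, 11, 6, 9, 12, 13, 7, 10] = (2 8 6 4)(7 11 13 10 12)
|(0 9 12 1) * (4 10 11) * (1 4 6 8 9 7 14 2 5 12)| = |(0 7 14 2 5 12 4 10 11 6 8 9 1)| = 13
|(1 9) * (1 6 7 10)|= |(1 9 6 7 10)|= 5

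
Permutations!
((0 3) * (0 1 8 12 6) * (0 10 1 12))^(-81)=[6, 3, 2, 10, 4, 5, 8, 7, 12, 9, 0, 11, 1]=(0 6 8 12 1 3 10)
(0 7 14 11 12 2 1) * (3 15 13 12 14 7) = (0 3 15 13 12 2 1)(11 14) = [3, 0, 1, 15, 4, 5, 6, 7, 8, 9, 10, 14, 2, 12, 11, 13]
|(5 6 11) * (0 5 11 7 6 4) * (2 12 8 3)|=|(0 5 4)(2 12 8 3)(6 7)|=12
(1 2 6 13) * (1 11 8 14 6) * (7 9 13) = [0, 2, 1, 3, 4, 5, 7, 9, 14, 13, 10, 8, 12, 11, 6] = (1 2)(6 7 9 13 11 8 14)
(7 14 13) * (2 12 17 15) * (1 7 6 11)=[0, 7, 12, 3, 4, 5, 11, 14, 8, 9, 10, 1, 17, 6, 13, 2, 16, 15]=(1 7 14 13 6 11)(2 12 17 15)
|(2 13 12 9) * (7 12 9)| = |(2 13 9)(7 12)| = 6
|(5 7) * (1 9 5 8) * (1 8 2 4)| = |(1 9 5 7 2 4)| = 6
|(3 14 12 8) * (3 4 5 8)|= 3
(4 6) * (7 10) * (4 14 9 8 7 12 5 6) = (5 6 14 9 8 7 10 12) = [0, 1, 2, 3, 4, 6, 14, 10, 7, 8, 12, 11, 5, 13, 9]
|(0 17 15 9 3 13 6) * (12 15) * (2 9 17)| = 6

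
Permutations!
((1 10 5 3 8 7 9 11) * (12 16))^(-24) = (16) = [0, 1, 2, 3, 4, 5, 6, 7, 8, 9, 10, 11, 12, 13, 14, 15, 16]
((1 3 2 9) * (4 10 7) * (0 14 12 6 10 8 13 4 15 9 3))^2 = [12, 14, 2, 3, 13, 5, 7, 9, 4, 0, 15, 11, 10, 8, 6, 1] = (0 12 10 15 1 14 6 7 9)(4 13 8)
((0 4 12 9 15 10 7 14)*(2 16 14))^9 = (0 14 16 2 7 10 15 9 12 4) = [14, 1, 7, 3, 0, 5, 6, 10, 8, 12, 15, 11, 4, 13, 16, 9, 2]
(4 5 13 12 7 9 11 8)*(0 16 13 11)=(0 16 13 12 7 9)(4 5 11 8)=[16, 1, 2, 3, 5, 11, 6, 9, 4, 0, 10, 8, 7, 12, 14, 15, 13]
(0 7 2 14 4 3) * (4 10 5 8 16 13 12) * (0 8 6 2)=(0 7)(2 14 10 5 6)(3 8 16 13 12 4)=[7, 1, 14, 8, 3, 6, 2, 0, 16, 9, 5, 11, 4, 12, 10, 15, 13]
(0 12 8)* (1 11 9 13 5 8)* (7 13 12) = (0 7 13 5 8)(1 11 9 12) = [7, 11, 2, 3, 4, 8, 6, 13, 0, 12, 10, 9, 1, 5]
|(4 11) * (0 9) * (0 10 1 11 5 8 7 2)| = 10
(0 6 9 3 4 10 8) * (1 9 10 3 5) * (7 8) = (0 6 10 7 8)(1 9 5)(3 4) = [6, 9, 2, 4, 3, 1, 10, 8, 0, 5, 7]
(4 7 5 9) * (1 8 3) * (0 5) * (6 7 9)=(0 5 6 7)(1 8 3)(4 9)=[5, 8, 2, 1, 9, 6, 7, 0, 3, 4]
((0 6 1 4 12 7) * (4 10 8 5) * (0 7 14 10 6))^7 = [0, 6, 2, 3, 12, 4, 1, 7, 5, 9, 8, 11, 14, 13, 10] = (1 6)(4 12 14 10 8 5)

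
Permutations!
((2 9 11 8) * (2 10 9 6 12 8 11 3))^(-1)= (2 3 9 10 8 12 6)= [0, 1, 3, 9, 4, 5, 2, 7, 12, 10, 8, 11, 6]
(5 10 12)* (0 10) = (0 10 12 5) = [10, 1, 2, 3, 4, 0, 6, 7, 8, 9, 12, 11, 5]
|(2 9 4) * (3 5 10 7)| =|(2 9 4)(3 5 10 7)| =12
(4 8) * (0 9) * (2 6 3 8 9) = (0 2 6 3 8 4 9) = [2, 1, 6, 8, 9, 5, 3, 7, 4, 0]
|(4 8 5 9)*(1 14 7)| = |(1 14 7)(4 8 5 9)| = 12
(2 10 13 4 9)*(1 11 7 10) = (1 11 7 10 13 4 9 2) = [0, 11, 1, 3, 9, 5, 6, 10, 8, 2, 13, 7, 12, 4]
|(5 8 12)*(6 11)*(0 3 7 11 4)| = 6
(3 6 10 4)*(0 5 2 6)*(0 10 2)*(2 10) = (0 5)(2 6 10 4 3) = [5, 1, 6, 2, 3, 0, 10, 7, 8, 9, 4]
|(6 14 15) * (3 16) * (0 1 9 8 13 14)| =|(0 1 9 8 13 14 15 6)(3 16)| =8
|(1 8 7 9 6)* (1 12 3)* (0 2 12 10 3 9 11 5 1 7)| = 12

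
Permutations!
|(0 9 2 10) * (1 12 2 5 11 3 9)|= 20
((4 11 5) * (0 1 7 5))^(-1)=(0 11 4 5 7 1)=[11, 0, 2, 3, 5, 7, 6, 1, 8, 9, 10, 4]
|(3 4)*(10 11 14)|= 6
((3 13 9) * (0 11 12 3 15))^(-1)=(0 15 9 13 3 12 11)=[15, 1, 2, 12, 4, 5, 6, 7, 8, 13, 10, 0, 11, 3, 14, 9]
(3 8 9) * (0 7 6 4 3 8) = (0 7 6 4 3)(8 9) = [7, 1, 2, 0, 3, 5, 4, 6, 9, 8]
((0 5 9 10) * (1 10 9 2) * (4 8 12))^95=(4 12 8)=[0, 1, 2, 3, 12, 5, 6, 7, 4, 9, 10, 11, 8]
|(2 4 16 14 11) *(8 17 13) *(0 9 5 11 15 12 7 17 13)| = 12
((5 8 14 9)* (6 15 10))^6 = (15)(5 14)(8 9) = [0, 1, 2, 3, 4, 14, 6, 7, 9, 8, 10, 11, 12, 13, 5, 15]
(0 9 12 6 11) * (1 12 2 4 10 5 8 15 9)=(0 1 12 6 11)(2 4 10 5 8 15 9)=[1, 12, 4, 3, 10, 8, 11, 7, 15, 2, 5, 0, 6, 13, 14, 9]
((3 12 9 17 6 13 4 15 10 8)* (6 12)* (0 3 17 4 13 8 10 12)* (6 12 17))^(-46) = (0 9 17 12 15 3 4) = [9, 1, 2, 4, 0, 5, 6, 7, 8, 17, 10, 11, 15, 13, 14, 3, 16, 12]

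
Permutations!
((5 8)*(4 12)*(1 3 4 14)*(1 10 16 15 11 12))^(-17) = (1 3 4)(5 8)(10 16 15 11 12 14) = [0, 3, 2, 4, 1, 8, 6, 7, 5, 9, 16, 12, 14, 13, 10, 11, 15]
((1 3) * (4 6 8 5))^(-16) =[0, 1, 2, 3, 4, 5, 6, 7, 8] =(8)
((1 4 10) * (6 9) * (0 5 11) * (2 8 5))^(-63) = (0 8 11 2 5)(6 9) = [8, 1, 5, 3, 4, 0, 9, 7, 11, 6, 10, 2]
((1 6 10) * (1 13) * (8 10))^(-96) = (1 13 10 8 6) = [0, 13, 2, 3, 4, 5, 1, 7, 6, 9, 8, 11, 12, 10]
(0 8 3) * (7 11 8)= (0 7 11 8 3)= [7, 1, 2, 0, 4, 5, 6, 11, 3, 9, 10, 8]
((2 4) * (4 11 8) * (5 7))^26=[0, 1, 8, 3, 11, 5, 6, 7, 2, 9, 10, 4]=(2 8)(4 11)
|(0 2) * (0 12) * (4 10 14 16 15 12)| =|(0 2 4 10 14 16 15 12)| =8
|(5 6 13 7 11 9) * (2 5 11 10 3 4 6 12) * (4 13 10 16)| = |(2 5 12)(3 13 7 16 4 6 10)(9 11)| = 42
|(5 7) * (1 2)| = 2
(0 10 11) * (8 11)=(0 10 8 11)=[10, 1, 2, 3, 4, 5, 6, 7, 11, 9, 8, 0]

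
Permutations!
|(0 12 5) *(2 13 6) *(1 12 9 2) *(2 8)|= |(0 9 8 2 13 6 1 12 5)|= 9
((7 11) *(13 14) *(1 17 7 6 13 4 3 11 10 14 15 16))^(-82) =(1 7 14 3 6 15)(4 11 13 16 17 10) =[0, 7, 2, 6, 11, 5, 15, 14, 8, 9, 4, 13, 12, 16, 3, 1, 17, 10]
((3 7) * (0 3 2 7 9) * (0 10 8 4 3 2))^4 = (0 2 7)(3 4 8 10 9) = [2, 1, 7, 4, 8, 5, 6, 0, 10, 3, 9]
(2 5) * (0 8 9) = (0 8 9)(2 5) = [8, 1, 5, 3, 4, 2, 6, 7, 9, 0]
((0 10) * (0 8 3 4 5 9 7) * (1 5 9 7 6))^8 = (0 5 6 4 8)(1 9 3 10 7) = [5, 9, 2, 10, 8, 6, 4, 1, 0, 3, 7]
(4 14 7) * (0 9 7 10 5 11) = (0 9 7 4 14 10 5 11) = [9, 1, 2, 3, 14, 11, 6, 4, 8, 7, 5, 0, 12, 13, 10]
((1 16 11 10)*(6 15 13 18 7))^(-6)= (1 11)(6 7 18 13 15)(10 16)= [0, 11, 2, 3, 4, 5, 7, 18, 8, 9, 16, 1, 12, 15, 14, 6, 10, 17, 13]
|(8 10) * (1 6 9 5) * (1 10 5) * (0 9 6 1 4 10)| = 6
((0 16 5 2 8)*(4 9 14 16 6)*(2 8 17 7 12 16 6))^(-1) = (0 8 5 16 12 7 17 2)(4 6 14 9) = [8, 1, 0, 3, 6, 16, 14, 17, 5, 4, 10, 11, 7, 13, 9, 15, 12, 2]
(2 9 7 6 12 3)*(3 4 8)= (2 9 7 6 12 4 8 3)= [0, 1, 9, 2, 8, 5, 12, 6, 3, 7, 10, 11, 4]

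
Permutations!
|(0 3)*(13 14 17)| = |(0 3)(13 14 17)| = 6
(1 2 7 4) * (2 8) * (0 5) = (0 5)(1 8 2 7 4) = [5, 8, 7, 3, 1, 0, 6, 4, 2]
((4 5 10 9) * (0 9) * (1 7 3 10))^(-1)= [10, 5, 2, 7, 9, 4, 6, 1, 8, 0, 3]= (0 10 3 7 1 5 4 9)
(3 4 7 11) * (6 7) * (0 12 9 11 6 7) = (0 12 9 11 3 4 7 6) = [12, 1, 2, 4, 7, 5, 0, 6, 8, 11, 10, 3, 9]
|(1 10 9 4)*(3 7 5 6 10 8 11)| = |(1 8 11 3 7 5 6 10 9 4)| = 10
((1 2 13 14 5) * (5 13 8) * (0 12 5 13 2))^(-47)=[12, 0, 8, 3, 4, 1, 6, 7, 13, 9, 10, 11, 5, 14, 2]=(0 12 5 1)(2 8 13 14)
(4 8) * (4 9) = (4 8 9) = [0, 1, 2, 3, 8, 5, 6, 7, 9, 4]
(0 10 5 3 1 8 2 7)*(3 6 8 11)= (0 10 5 6 8 2 7)(1 11 3)= [10, 11, 7, 1, 4, 6, 8, 0, 2, 9, 5, 3]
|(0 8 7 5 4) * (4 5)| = |(0 8 7 4)| = 4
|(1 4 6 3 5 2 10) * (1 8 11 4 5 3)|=|(1 5 2 10 8 11 4 6)|=8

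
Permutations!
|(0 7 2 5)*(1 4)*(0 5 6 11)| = |(0 7 2 6 11)(1 4)| = 10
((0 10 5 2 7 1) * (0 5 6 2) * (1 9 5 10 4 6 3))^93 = [6, 1, 9, 3, 2, 4, 7, 5, 8, 0, 10] = (10)(0 6 7 5 4 2 9)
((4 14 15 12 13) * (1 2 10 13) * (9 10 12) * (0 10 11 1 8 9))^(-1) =(0 15 14 4 13 10)(1 11 9 8 12 2) =[15, 11, 1, 3, 13, 5, 6, 7, 12, 8, 0, 9, 2, 10, 4, 14]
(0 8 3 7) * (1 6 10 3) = (0 8 1 6 10 3 7) = [8, 6, 2, 7, 4, 5, 10, 0, 1, 9, 3]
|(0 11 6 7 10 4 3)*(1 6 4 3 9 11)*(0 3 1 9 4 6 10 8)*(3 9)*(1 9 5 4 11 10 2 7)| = |(0 3 5 4 11 6 1 2 7 8)(9 10)| = 10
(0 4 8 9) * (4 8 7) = (0 8 9)(4 7) = [8, 1, 2, 3, 7, 5, 6, 4, 9, 0]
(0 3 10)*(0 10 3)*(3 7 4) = (10)(3 7 4) = [0, 1, 2, 7, 3, 5, 6, 4, 8, 9, 10]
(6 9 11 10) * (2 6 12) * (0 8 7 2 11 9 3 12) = [8, 1, 6, 12, 4, 5, 3, 2, 7, 9, 0, 10, 11] = (0 8 7 2 6 3 12 11 10)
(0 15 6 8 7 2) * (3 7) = (0 15 6 8 3 7 2) = [15, 1, 0, 7, 4, 5, 8, 2, 3, 9, 10, 11, 12, 13, 14, 6]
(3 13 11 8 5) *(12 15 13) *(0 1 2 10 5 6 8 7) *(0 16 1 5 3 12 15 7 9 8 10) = (0 5 12 7 16 1 2)(3 15 13 11 9 8 6 10) = [5, 2, 0, 15, 4, 12, 10, 16, 6, 8, 3, 9, 7, 11, 14, 13, 1]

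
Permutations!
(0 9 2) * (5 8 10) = (0 9 2)(5 8 10) = [9, 1, 0, 3, 4, 8, 6, 7, 10, 2, 5]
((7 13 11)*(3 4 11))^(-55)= (13)= [0, 1, 2, 3, 4, 5, 6, 7, 8, 9, 10, 11, 12, 13]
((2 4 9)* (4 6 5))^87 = [0, 1, 5, 3, 2, 9, 4, 7, 8, 6] = (2 5 9 6 4)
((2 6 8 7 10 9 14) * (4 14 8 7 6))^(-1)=(2 14 4)(6 8 9 10 7)=[0, 1, 14, 3, 2, 5, 8, 6, 9, 10, 7, 11, 12, 13, 4]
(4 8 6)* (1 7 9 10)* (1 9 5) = (1 7 5)(4 8 6)(9 10) = [0, 7, 2, 3, 8, 1, 4, 5, 6, 10, 9]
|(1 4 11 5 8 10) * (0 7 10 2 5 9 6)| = 24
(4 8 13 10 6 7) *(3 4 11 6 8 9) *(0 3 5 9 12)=(0 3 4 12)(5 9)(6 7 11)(8 13 10)=[3, 1, 2, 4, 12, 9, 7, 11, 13, 5, 8, 6, 0, 10]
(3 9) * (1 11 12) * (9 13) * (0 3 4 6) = (0 3 13 9 4 6)(1 11 12) = [3, 11, 2, 13, 6, 5, 0, 7, 8, 4, 10, 12, 1, 9]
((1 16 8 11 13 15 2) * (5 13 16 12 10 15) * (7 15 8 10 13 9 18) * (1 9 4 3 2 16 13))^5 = (1 12)(2 16 5 18 8 3 15 13 9 10 4 7 11) = [0, 12, 16, 15, 7, 18, 6, 11, 3, 10, 4, 2, 1, 9, 14, 13, 5, 17, 8]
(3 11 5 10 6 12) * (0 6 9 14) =(0 6 12 3 11 5 10 9 14) =[6, 1, 2, 11, 4, 10, 12, 7, 8, 14, 9, 5, 3, 13, 0]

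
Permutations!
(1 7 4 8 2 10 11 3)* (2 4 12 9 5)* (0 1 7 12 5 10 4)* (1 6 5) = (0 6 5 2 4 8)(1 12 9 10 11 3 7) = [6, 12, 4, 7, 8, 2, 5, 1, 0, 10, 11, 3, 9]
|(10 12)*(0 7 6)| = 6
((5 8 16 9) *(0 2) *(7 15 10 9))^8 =(5 8 16 7 15 10 9) =[0, 1, 2, 3, 4, 8, 6, 15, 16, 5, 9, 11, 12, 13, 14, 10, 7]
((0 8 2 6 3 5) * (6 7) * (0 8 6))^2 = (0 3 8 7 6 5 2) = [3, 1, 0, 8, 4, 2, 5, 6, 7]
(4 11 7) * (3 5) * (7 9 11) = (3 5)(4 7)(9 11) = [0, 1, 2, 5, 7, 3, 6, 4, 8, 11, 10, 9]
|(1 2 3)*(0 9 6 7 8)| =|(0 9 6 7 8)(1 2 3)| =15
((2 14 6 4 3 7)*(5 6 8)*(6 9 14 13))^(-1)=(2 7 3 4 6 13)(5 8 14 9)=[0, 1, 7, 4, 6, 8, 13, 3, 14, 5, 10, 11, 12, 2, 9]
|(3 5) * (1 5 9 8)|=|(1 5 3 9 8)|=5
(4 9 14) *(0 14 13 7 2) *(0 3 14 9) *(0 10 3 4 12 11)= (0 9 13 7 2 4 10 3 14 12 11)= [9, 1, 4, 14, 10, 5, 6, 2, 8, 13, 3, 0, 11, 7, 12]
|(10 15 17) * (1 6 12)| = 3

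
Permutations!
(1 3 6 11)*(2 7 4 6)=(1 3 2 7 4 6 11)=[0, 3, 7, 2, 6, 5, 11, 4, 8, 9, 10, 1]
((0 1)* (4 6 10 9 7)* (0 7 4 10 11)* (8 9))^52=(0 6 9 10 1 11 4 8 7)=[6, 11, 2, 3, 8, 5, 9, 0, 7, 10, 1, 4]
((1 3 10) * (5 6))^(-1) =(1 10 3)(5 6) =[0, 10, 2, 1, 4, 6, 5, 7, 8, 9, 3]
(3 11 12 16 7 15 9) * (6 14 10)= (3 11 12 16 7 15 9)(6 14 10)= [0, 1, 2, 11, 4, 5, 14, 15, 8, 3, 6, 12, 16, 13, 10, 9, 7]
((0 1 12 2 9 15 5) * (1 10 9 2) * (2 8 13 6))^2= (0 9 5 10 15)(2 13)(6 8)= [9, 1, 13, 3, 4, 10, 8, 7, 6, 5, 15, 11, 12, 2, 14, 0]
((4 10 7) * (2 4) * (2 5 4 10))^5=[0, 1, 2, 3, 4, 5, 6, 7, 8, 9, 10]=(10)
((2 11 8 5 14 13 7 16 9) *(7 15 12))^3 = (2 5 15 16 11 14 12 9 8 13 7) = [0, 1, 5, 3, 4, 15, 6, 2, 13, 8, 10, 14, 9, 7, 12, 16, 11]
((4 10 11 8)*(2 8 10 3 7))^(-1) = (2 7 3 4 8)(10 11) = [0, 1, 7, 4, 8, 5, 6, 3, 2, 9, 11, 10]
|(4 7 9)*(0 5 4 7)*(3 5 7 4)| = |(0 7 9 4)(3 5)| = 4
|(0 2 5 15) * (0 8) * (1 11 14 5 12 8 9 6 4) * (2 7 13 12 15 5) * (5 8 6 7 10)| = |(0 10 5 8)(1 11 14 2 15 9 7 13 12 6 4)| = 44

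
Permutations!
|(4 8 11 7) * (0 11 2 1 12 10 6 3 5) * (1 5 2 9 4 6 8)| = 42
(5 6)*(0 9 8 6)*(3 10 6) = (0 9 8 3 10 6 5) = [9, 1, 2, 10, 4, 0, 5, 7, 3, 8, 6]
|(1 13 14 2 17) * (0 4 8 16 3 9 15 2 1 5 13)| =13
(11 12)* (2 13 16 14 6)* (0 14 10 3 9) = [14, 1, 13, 9, 4, 5, 2, 7, 8, 0, 3, 12, 11, 16, 6, 15, 10] = (0 14 6 2 13 16 10 3 9)(11 12)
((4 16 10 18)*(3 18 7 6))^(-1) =(3 6 7 10 16 4 18) =[0, 1, 2, 6, 18, 5, 7, 10, 8, 9, 16, 11, 12, 13, 14, 15, 4, 17, 3]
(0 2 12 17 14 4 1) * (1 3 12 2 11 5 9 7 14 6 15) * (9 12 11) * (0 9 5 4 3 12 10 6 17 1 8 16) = (17)(0 5 10 6 15 8 16)(1 9 7 14 3 11 4 12) = [5, 9, 2, 11, 12, 10, 15, 14, 16, 7, 6, 4, 1, 13, 3, 8, 0, 17]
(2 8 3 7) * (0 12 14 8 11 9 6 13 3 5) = (0 12 14 8 5)(2 11 9 6 13 3 7) = [12, 1, 11, 7, 4, 0, 13, 2, 5, 6, 10, 9, 14, 3, 8]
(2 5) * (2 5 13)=(2 13)=[0, 1, 13, 3, 4, 5, 6, 7, 8, 9, 10, 11, 12, 2]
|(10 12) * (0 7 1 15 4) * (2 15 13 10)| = |(0 7 1 13 10 12 2 15 4)| = 9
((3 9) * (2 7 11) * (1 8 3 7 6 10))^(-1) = (1 10 6 2 11 7 9 3 8) = [0, 10, 11, 8, 4, 5, 2, 9, 1, 3, 6, 7]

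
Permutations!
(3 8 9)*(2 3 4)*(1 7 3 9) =[0, 7, 9, 8, 2, 5, 6, 3, 1, 4] =(1 7 3 8)(2 9 4)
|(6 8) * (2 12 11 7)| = |(2 12 11 7)(6 8)| = 4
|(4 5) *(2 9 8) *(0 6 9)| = |(0 6 9 8 2)(4 5)| = 10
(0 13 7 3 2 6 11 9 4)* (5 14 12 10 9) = (0 13 7 3 2 6 11 5 14 12 10 9 4) = [13, 1, 6, 2, 0, 14, 11, 3, 8, 4, 9, 5, 10, 7, 12]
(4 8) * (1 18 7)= (1 18 7)(4 8)= [0, 18, 2, 3, 8, 5, 6, 1, 4, 9, 10, 11, 12, 13, 14, 15, 16, 17, 7]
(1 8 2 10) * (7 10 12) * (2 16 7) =(1 8 16 7 10)(2 12) =[0, 8, 12, 3, 4, 5, 6, 10, 16, 9, 1, 11, 2, 13, 14, 15, 7]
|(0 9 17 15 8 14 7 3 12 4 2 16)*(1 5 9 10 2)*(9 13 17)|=44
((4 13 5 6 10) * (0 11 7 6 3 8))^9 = (0 8 3 5 13 4 10 6 7 11) = [8, 1, 2, 5, 10, 13, 7, 11, 3, 9, 6, 0, 12, 4]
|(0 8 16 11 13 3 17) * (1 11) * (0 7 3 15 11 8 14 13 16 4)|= |(0 14 13 15 11 16 1 8 4)(3 17 7)|= 9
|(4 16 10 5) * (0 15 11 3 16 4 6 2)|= |(0 15 11 3 16 10 5 6 2)|= 9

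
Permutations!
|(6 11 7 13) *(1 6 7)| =6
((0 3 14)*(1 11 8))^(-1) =[14, 8, 2, 0, 4, 5, 6, 7, 11, 9, 10, 1, 12, 13, 3] =(0 14 3)(1 8 11)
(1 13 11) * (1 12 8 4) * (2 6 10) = (1 13 11 12 8 4)(2 6 10) = [0, 13, 6, 3, 1, 5, 10, 7, 4, 9, 2, 12, 8, 11]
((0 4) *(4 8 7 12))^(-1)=[4, 1, 2, 3, 12, 5, 6, 8, 0, 9, 10, 11, 7]=(0 4 12 7 8)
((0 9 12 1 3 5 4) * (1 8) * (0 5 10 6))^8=[0, 1, 2, 3, 4, 5, 6, 7, 8, 9, 10, 11, 12]=(12)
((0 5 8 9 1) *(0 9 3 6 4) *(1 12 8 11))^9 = (0 4 6 3 8 12 9 1 11 5) = [4, 11, 2, 8, 6, 0, 3, 7, 12, 1, 10, 5, 9]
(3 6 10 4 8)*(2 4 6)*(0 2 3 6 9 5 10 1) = (0 2 4 8 6 1)(5 10 9) = [2, 0, 4, 3, 8, 10, 1, 7, 6, 5, 9]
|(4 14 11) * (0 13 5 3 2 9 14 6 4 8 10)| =10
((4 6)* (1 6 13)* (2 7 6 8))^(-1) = [0, 13, 8, 3, 6, 5, 7, 2, 1, 9, 10, 11, 12, 4] = (1 13 4 6 7 2 8)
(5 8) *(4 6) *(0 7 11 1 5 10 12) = (0 7 11 1 5 8 10 12)(4 6) = [7, 5, 2, 3, 6, 8, 4, 11, 10, 9, 12, 1, 0]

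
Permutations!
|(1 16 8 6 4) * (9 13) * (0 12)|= 10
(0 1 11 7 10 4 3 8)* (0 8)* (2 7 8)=(0 1 11 8 2 7 10 4 3)=[1, 11, 7, 0, 3, 5, 6, 10, 2, 9, 4, 8]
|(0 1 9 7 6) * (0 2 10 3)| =8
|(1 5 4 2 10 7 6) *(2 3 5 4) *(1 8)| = |(1 4 3 5 2 10 7 6 8)| = 9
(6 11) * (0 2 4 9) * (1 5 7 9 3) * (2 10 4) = (0 10 4 3 1 5 7 9)(6 11) = [10, 5, 2, 1, 3, 7, 11, 9, 8, 0, 4, 6]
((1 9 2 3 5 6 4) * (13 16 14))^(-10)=(1 5 9 6 2 4 3)(13 14 16)=[0, 5, 4, 1, 3, 9, 2, 7, 8, 6, 10, 11, 12, 14, 16, 15, 13]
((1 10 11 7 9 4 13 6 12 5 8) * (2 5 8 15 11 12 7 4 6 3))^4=(2 4 5 13 15 3 11)(6 7 9)=[0, 1, 4, 11, 5, 13, 7, 9, 8, 6, 10, 2, 12, 15, 14, 3]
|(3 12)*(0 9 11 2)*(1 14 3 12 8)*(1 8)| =12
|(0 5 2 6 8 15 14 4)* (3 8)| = |(0 5 2 6 3 8 15 14 4)| = 9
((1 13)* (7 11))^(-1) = (1 13)(7 11) = [0, 13, 2, 3, 4, 5, 6, 11, 8, 9, 10, 7, 12, 1]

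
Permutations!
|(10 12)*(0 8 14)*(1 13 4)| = 6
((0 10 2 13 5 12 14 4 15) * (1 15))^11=(0 10 2 13 5 12 14 4 1 15)=[10, 15, 13, 3, 1, 12, 6, 7, 8, 9, 2, 11, 14, 5, 4, 0]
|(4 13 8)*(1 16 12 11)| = |(1 16 12 11)(4 13 8)| = 12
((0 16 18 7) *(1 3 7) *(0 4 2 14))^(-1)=[14, 18, 4, 1, 7, 5, 6, 3, 8, 9, 10, 11, 12, 13, 2, 15, 0, 17, 16]=(0 14 2 4 7 3 1 18 16)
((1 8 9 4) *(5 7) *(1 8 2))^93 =[0, 2, 1, 3, 4, 7, 6, 5, 8, 9] =(9)(1 2)(5 7)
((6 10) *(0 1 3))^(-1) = (0 3 1)(6 10) = [3, 0, 2, 1, 4, 5, 10, 7, 8, 9, 6]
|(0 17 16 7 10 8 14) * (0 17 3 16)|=8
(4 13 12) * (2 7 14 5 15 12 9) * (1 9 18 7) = (1 9 2)(4 13 18 7 14 5 15 12) = [0, 9, 1, 3, 13, 15, 6, 14, 8, 2, 10, 11, 4, 18, 5, 12, 16, 17, 7]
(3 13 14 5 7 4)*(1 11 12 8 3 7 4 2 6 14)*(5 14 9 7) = [0, 11, 6, 13, 5, 4, 9, 2, 3, 7, 10, 12, 8, 1, 14] = (14)(1 11 12 8 3 13)(2 6 9 7)(4 5)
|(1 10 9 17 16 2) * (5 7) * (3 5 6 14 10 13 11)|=13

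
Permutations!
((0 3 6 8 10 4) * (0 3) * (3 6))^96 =(10) =[0, 1, 2, 3, 4, 5, 6, 7, 8, 9, 10]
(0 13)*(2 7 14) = (0 13)(2 7 14) = [13, 1, 7, 3, 4, 5, 6, 14, 8, 9, 10, 11, 12, 0, 2]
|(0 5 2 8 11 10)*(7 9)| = 6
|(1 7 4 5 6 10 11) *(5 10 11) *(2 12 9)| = |(1 7 4 10 5 6 11)(2 12 9)| = 21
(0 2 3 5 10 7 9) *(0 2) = (2 3 5 10 7 9) = [0, 1, 3, 5, 4, 10, 6, 9, 8, 2, 7]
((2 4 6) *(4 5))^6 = (2 4)(5 6) = [0, 1, 4, 3, 2, 6, 5]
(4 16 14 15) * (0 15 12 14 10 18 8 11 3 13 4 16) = (0 15 16 10 18 8 11 3 13 4)(12 14) = [15, 1, 2, 13, 0, 5, 6, 7, 11, 9, 18, 3, 14, 4, 12, 16, 10, 17, 8]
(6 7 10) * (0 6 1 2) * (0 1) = (0 6 7 10)(1 2) = [6, 2, 1, 3, 4, 5, 7, 10, 8, 9, 0]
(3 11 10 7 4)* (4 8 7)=(3 11 10 4)(7 8)=[0, 1, 2, 11, 3, 5, 6, 8, 7, 9, 4, 10]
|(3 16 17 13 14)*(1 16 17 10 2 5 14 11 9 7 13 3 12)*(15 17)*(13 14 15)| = |(1 16 10 2 5 15 17 3 13 11 9 7 14 12)| = 14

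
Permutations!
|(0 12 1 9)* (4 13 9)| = |(0 12 1 4 13 9)| = 6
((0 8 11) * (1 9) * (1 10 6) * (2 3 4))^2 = [11, 10, 4, 2, 3, 5, 9, 7, 0, 6, 1, 8] = (0 11 8)(1 10)(2 4 3)(6 9)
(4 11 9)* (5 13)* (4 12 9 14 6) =[0, 1, 2, 3, 11, 13, 4, 7, 8, 12, 10, 14, 9, 5, 6] =(4 11 14 6)(5 13)(9 12)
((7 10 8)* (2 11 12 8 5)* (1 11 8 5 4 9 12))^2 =(2 7 4 12)(5 8 10 9) =[0, 1, 7, 3, 12, 8, 6, 4, 10, 5, 9, 11, 2]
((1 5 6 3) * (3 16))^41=(1 5 6 16 3)=[0, 5, 2, 1, 4, 6, 16, 7, 8, 9, 10, 11, 12, 13, 14, 15, 3]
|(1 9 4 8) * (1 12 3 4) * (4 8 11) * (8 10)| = |(1 9)(3 10 8 12)(4 11)| = 4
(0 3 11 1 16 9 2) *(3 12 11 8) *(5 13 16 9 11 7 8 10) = (0 12 7 8 3 10 5 13 16 11 1 9 2) = [12, 9, 0, 10, 4, 13, 6, 8, 3, 2, 5, 1, 7, 16, 14, 15, 11]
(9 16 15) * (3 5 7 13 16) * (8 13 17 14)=[0, 1, 2, 5, 4, 7, 6, 17, 13, 3, 10, 11, 12, 16, 8, 9, 15, 14]=(3 5 7 17 14 8 13 16 15 9)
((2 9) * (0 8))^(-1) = (0 8)(2 9) = [8, 1, 9, 3, 4, 5, 6, 7, 0, 2]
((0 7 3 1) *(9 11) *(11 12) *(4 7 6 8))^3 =(12)(0 4 1 8 3 6 7) =[4, 8, 2, 6, 1, 5, 7, 0, 3, 9, 10, 11, 12]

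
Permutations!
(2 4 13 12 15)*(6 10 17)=(2 4 13 12 15)(6 10 17)=[0, 1, 4, 3, 13, 5, 10, 7, 8, 9, 17, 11, 15, 12, 14, 2, 16, 6]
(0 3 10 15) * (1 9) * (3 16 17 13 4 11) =(0 16 17 13 4 11 3 10 15)(1 9) =[16, 9, 2, 10, 11, 5, 6, 7, 8, 1, 15, 3, 12, 4, 14, 0, 17, 13]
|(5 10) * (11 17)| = |(5 10)(11 17)| = 2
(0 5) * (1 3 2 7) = (0 5)(1 3 2 7) = [5, 3, 7, 2, 4, 0, 6, 1]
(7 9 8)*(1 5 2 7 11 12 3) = (1 5 2 7 9 8 11 12 3) = [0, 5, 7, 1, 4, 2, 6, 9, 11, 8, 10, 12, 3]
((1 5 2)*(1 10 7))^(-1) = (1 7 10 2 5) = [0, 7, 5, 3, 4, 1, 6, 10, 8, 9, 2]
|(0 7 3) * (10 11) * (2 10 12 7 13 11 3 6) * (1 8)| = 18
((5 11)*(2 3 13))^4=[0, 1, 3, 13, 4, 5, 6, 7, 8, 9, 10, 11, 12, 2]=(2 3 13)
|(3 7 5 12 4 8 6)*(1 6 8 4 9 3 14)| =|(1 6 14)(3 7 5 12 9)| =15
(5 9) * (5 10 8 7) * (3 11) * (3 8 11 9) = (3 9 10 11 8 7 5) = [0, 1, 2, 9, 4, 3, 6, 5, 7, 10, 11, 8]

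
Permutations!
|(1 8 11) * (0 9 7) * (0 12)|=|(0 9 7 12)(1 8 11)|=12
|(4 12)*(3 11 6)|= 6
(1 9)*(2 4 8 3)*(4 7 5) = [0, 9, 7, 2, 8, 4, 6, 5, 3, 1] = (1 9)(2 7 5 4 8 3)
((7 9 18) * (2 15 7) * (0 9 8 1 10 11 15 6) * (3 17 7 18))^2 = (0 3 7 1 11 18 6 9 17 8 10 15 2) = [3, 11, 0, 7, 4, 5, 9, 1, 10, 17, 15, 18, 12, 13, 14, 2, 16, 8, 6]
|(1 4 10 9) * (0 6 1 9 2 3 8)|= 8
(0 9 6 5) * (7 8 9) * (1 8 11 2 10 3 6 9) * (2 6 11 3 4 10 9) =[7, 8, 9, 11, 10, 0, 5, 3, 1, 2, 4, 6] =(0 7 3 11 6 5)(1 8)(2 9)(4 10)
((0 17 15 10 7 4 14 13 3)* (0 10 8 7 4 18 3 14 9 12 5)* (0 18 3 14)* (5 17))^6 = [5, 1, 2, 15, 7, 18, 6, 17, 12, 3, 8, 11, 10, 0, 13, 9, 16, 4, 14] = (0 5 18 14 13)(3 15 9)(4 7 17)(8 12 10)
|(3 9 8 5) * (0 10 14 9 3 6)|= |(0 10 14 9 8 5 6)|= 7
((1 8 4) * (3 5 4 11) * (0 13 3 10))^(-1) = (0 10 11 8 1 4 5 3 13) = [10, 4, 2, 13, 5, 3, 6, 7, 1, 9, 11, 8, 12, 0]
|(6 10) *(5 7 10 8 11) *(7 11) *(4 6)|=10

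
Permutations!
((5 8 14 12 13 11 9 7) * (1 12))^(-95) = (1 9 14 11 8 13 5 12 7) = [0, 9, 2, 3, 4, 12, 6, 1, 13, 14, 10, 8, 7, 5, 11]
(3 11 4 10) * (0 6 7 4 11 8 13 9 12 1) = (0 6 7 4 10 3 8 13 9 12 1) = [6, 0, 2, 8, 10, 5, 7, 4, 13, 12, 3, 11, 1, 9]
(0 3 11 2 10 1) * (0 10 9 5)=[3, 10, 9, 11, 4, 0, 6, 7, 8, 5, 1, 2]=(0 3 11 2 9 5)(1 10)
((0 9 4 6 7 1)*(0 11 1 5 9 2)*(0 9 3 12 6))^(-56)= (3 5 7 6 12)= [0, 1, 2, 5, 4, 7, 12, 6, 8, 9, 10, 11, 3]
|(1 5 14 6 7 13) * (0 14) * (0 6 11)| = 15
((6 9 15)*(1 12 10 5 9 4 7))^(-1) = (1 7 4 6 15 9 5 10 12) = [0, 7, 2, 3, 6, 10, 15, 4, 8, 5, 12, 11, 1, 13, 14, 9]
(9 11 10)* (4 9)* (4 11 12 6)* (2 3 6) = [0, 1, 3, 6, 9, 5, 4, 7, 8, 12, 11, 10, 2] = (2 3 6 4 9 12)(10 11)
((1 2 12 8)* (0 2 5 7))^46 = (0 1 2 5 12 7 8) = [1, 2, 5, 3, 4, 12, 6, 8, 0, 9, 10, 11, 7]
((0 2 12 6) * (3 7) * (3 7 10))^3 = (0 6 12 2)(3 10) = [6, 1, 0, 10, 4, 5, 12, 7, 8, 9, 3, 11, 2]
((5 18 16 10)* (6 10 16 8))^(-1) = (5 10 6 8 18) = [0, 1, 2, 3, 4, 10, 8, 7, 18, 9, 6, 11, 12, 13, 14, 15, 16, 17, 5]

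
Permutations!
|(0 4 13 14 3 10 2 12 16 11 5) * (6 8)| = 22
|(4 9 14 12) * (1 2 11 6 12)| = 8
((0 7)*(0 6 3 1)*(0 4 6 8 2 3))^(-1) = (0 6 4 1 3 2 8 7) = [6, 3, 8, 2, 1, 5, 4, 0, 7]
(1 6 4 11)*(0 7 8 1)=(0 7 8 1 6 4 11)=[7, 6, 2, 3, 11, 5, 4, 8, 1, 9, 10, 0]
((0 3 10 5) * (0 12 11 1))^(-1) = (0 1 11 12 5 10 3) = [1, 11, 2, 0, 4, 10, 6, 7, 8, 9, 3, 12, 5]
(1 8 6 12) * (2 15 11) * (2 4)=(1 8 6 12)(2 15 11 4)=[0, 8, 15, 3, 2, 5, 12, 7, 6, 9, 10, 4, 1, 13, 14, 11]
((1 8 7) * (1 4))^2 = (1 7)(4 8) = [0, 7, 2, 3, 8, 5, 6, 1, 4]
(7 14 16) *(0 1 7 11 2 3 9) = (0 1 7 14 16 11 2 3 9) = [1, 7, 3, 9, 4, 5, 6, 14, 8, 0, 10, 2, 12, 13, 16, 15, 11]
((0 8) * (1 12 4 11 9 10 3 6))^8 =[0, 1, 2, 3, 4, 5, 6, 7, 8, 9, 10, 11, 12] =(12)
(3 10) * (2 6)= (2 6)(3 10)= [0, 1, 6, 10, 4, 5, 2, 7, 8, 9, 3]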